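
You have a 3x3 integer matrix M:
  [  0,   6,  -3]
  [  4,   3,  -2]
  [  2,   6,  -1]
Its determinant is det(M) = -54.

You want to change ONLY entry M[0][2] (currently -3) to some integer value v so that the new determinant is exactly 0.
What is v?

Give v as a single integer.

det is linear in entry M[0][2]: det = old_det + (v - -3) * C_02
Cofactor C_02 = 18
Want det = 0: -54 + (v - -3) * 18 = 0
  (v - -3) = 54 / 18 = 3
  v = -3 + (3) = 0

Answer: 0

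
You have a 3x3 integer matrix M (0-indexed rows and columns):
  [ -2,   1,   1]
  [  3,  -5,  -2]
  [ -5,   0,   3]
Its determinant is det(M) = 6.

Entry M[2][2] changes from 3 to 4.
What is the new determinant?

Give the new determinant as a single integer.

Answer: 13

Derivation:
det is linear in row 2: changing M[2][2] by delta changes det by delta * cofactor(2,2).
Cofactor C_22 = (-1)^(2+2) * minor(2,2) = 7
Entry delta = 4 - 3 = 1
Det delta = 1 * 7 = 7
New det = 6 + 7 = 13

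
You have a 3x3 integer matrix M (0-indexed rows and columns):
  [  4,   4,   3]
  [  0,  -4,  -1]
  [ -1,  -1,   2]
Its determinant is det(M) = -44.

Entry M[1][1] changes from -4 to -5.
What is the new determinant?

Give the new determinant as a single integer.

Answer: -55

Derivation:
det is linear in row 1: changing M[1][1] by delta changes det by delta * cofactor(1,1).
Cofactor C_11 = (-1)^(1+1) * minor(1,1) = 11
Entry delta = -5 - -4 = -1
Det delta = -1 * 11 = -11
New det = -44 + -11 = -55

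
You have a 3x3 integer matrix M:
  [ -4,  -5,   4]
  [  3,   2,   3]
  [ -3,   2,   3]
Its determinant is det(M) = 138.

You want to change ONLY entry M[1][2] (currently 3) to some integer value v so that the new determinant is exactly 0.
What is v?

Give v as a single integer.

det is linear in entry M[1][2]: det = old_det + (v - 3) * C_12
Cofactor C_12 = 23
Want det = 0: 138 + (v - 3) * 23 = 0
  (v - 3) = -138 / 23 = -6
  v = 3 + (-6) = -3

Answer: -3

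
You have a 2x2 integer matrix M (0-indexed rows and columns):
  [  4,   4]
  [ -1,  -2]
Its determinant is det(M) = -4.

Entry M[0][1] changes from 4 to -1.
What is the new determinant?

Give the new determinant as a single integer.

Answer: -9

Derivation:
det is linear in row 0: changing M[0][1] by delta changes det by delta * cofactor(0,1).
Cofactor C_01 = (-1)^(0+1) * minor(0,1) = 1
Entry delta = -1 - 4 = -5
Det delta = -5 * 1 = -5
New det = -4 + -5 = -9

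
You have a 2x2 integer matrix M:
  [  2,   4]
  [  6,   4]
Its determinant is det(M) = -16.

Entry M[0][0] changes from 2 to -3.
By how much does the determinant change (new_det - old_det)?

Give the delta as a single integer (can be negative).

Answer: -20

Derivation:
Cofactor C_00 = 4
Entry delta = -3 - 2 = -5
Det delta = entry_delta * cofactor = -5 * 4 = -20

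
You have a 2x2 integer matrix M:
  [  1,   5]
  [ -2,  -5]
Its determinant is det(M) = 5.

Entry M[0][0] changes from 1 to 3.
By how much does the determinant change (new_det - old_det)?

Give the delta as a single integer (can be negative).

Answer: -10

Derivation:
Cofactor C_00 = -5
Entry delta = 3 - 1 = 2
Det delta = entry_delta * cofactor = 2 * -5 = -10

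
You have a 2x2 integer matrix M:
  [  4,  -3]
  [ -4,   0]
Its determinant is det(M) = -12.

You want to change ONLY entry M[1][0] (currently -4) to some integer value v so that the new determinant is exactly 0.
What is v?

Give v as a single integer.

det is linear in entry M[1][0]: det = old_det + (v - -4) * C_10
Cofactor C_10 = 3
Want det = 0: -12 + (v - -4) * 3 = 0
  (v - -4) = 12 / 3 = 4
  v = -4 + (4) = 0

Answer: 0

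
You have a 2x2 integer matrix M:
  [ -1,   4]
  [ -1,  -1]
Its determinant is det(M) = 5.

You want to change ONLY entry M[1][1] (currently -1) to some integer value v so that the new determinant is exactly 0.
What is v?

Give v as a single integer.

Answer: 4

Derivation:
det is linear in entry M[1][1]: det = old_det + (v - -1) * C_11
Cofactor C_11 = -1
Want det = 0: 5 + (v - -1) * -1 = 0
  (v - -1) = -5 / -1 = 5
  v = -1 + (5) = 4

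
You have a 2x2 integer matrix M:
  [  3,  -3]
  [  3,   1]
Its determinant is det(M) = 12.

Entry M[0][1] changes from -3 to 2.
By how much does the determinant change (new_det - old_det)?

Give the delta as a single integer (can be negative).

Cofactor C_01 = -3
Entry delta = 2 - -3 = 5
Det delta = entry_delta * cofactor = 5 * -3 = -15

Answer: -15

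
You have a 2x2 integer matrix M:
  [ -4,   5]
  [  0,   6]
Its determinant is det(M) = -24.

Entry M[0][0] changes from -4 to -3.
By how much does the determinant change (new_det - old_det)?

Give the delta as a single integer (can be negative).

Answer: 6

Derivation:
Cofactor C_00 = 6
Entry delta = -3 - -4 = 1
Det delta = entry_delta * cofactor = 1 * 6 = 6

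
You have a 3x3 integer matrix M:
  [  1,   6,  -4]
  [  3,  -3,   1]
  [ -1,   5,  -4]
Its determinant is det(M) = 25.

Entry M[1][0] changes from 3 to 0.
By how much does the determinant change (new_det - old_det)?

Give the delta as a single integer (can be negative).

Cofactor C_10 = 4
Entry delta = 0 - 3 = -3
Det delta = entry_delta * cofactor = -3 * 4 = -12

Answer: -12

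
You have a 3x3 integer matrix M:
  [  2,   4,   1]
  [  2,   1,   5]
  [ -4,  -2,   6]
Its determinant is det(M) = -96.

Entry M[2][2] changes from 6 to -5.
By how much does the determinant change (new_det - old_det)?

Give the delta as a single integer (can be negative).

Answer: 66

Derivation:
Cofactor C_22 = -6
Entry delta = -5 - 6 = -11
Det delta = entry_delta * cofactor = -11 * -6 = 66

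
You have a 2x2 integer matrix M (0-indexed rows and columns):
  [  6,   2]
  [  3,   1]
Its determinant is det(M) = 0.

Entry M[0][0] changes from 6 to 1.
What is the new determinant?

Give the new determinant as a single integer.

Answer: -5

Derivation:
det is linear in row 0: changing M[0][0] by delta changes det by delta * cofactor(0,0).
Cofactor C_00 = (-1)^(0+0) * minor(0,0) = 1
Entry delta = 1 - 6 = -5
Det delta = -5 * 1 = -5
New det = 0 + -5 = -5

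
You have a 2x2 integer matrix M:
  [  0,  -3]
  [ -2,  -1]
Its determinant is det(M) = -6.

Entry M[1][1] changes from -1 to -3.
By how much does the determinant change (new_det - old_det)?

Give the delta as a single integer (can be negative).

Answer: 0

Derivation:
Cofactor C_11 = 0
Entry delta = -3 - -1 = -2
Det delta = entry_delta * cofactor = -2 * 0 = 0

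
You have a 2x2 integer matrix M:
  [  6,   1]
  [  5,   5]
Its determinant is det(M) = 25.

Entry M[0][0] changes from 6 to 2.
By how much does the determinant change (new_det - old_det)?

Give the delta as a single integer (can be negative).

Cofactor C_00 = 5
Entry delta = 2 - 6 = -4
Det delta = entry_delta * cofactor = -4 * 5 = -20

Answer: -20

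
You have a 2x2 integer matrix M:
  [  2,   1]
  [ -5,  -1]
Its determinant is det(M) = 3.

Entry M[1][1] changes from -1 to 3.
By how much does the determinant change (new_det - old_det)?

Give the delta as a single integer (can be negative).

Answer: 8

Derivation:
Cofactor C_11 = 2
Entry delta = 3 - -1 = 4
Det delta = entry_delta * cofactor = 4 * 2 = 8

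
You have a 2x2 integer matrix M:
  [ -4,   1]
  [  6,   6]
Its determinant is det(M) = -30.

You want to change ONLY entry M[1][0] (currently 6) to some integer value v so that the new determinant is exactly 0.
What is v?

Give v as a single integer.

det is linear in entry M[1][0]: det = old_det + (v - 6) * C_10
Cofactor C_10 = -1
Want det = 0: -30 + (v - 6) * -1 = 0
  (v - 6) = 30 / -1 = -30
  v = 6 + (-30) = -24

Answer: -24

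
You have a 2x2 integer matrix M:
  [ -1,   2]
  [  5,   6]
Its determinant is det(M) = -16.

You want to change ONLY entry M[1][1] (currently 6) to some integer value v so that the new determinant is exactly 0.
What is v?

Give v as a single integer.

det is linear in entry M[1][1]: det = old_det + (v - 6) * C_11
Cofactor C_11 = -1
Want det = 0: -16 + (v - 6) * -1 = 0
  (v - 6) = 16 / -1 = -16
  v = 6 + (-16) = -10

Answer: -10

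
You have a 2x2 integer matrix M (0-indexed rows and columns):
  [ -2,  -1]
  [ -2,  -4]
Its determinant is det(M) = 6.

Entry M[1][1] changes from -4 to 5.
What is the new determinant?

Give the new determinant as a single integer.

det is linear in row 1: changing M[1][1] by delta changes det by delta * cofactor(1,1).
Cofactor C_11 = (-1)^(1+1) * minor(1,1) = -2
Entry delta = 5 - -4 = 9
Det delta = 9 * -2 = -18
New det = 6 + -18 = -12

Answer: -12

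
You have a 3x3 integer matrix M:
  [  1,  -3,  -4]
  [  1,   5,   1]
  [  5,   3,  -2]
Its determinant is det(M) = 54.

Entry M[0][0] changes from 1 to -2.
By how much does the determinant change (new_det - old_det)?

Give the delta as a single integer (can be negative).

Answer: 39

Derivation:
Cofactor C_00 = -13
Entry delta = -2 - 1 = -3
Det delta = entry_delta * cofactor = -3 * -13 = 39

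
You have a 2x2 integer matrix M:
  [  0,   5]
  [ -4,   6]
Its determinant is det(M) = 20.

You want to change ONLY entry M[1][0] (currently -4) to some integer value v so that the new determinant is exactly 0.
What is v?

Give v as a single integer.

Answer: 0

Derivation:
det is linear in entry M[1][0]: det = old_det + (v - -4) * C_10
Cofactor C_10 = -5
Want det = 0: 20 + (v - -4) * -5 = 0
  (v - -4) = -20 / -5 = 4
  v = -4 + (4) = 0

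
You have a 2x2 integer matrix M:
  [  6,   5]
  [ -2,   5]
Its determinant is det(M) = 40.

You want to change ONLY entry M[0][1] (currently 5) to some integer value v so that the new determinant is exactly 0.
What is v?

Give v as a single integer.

Answer: -15

Derivation:
det is linear in entry M[0][1]: det = old_det + (v - 5) * C_01
Cofactor C_01 = 2
Want det = 0: 40 + (v - 5) * 2 = 0
  (v - 5) = -40 / 2 = -20
  v = 5 + (-20) = -15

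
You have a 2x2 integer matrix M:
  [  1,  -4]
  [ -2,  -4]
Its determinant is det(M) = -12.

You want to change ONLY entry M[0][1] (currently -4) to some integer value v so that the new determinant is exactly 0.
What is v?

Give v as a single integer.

det is linear in entry M[0][1]: det = old_det + (v - -4) * C_01
Cofactor C_01 = 2
Want det = 0: -12 + (v - -4) * 2 = 0
  (v - -4) = 12 / 2 = 6
  v = -4 + (6) = 2

Answer: 2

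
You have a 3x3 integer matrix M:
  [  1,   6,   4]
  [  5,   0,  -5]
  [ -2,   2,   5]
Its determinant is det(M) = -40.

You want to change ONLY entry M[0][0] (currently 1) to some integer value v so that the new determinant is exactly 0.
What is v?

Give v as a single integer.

Answer: 5

Derivation:
det is linear in entry M[0][0]: det = old_det + (v - 1) * C_00
Cofactor C_00 = 10
Want det = 0: -40 + (v - 1) * 10 = 0
  (v - 1) = 40 / 10 = 4
  v = 1 + (4) = 5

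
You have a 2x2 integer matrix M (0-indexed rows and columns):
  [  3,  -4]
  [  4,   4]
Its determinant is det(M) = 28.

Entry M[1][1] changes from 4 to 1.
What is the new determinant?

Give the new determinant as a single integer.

det is linear in row 1: changing M[1][1] by delta changes det by delta * cofactor(1,1).
Cofactor C_11 = (-1)^(1+1) * minor(1,1) = 3
Entry delta = 1 - 4 = -3
Det delta = -3 * 3 = -9
New det = 28 + -9 = 19

Answer: 19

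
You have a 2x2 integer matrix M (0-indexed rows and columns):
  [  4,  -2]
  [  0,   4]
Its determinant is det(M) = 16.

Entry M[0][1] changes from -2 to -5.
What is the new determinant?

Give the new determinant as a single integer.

Answer: 16

Derivation:
det is linear in row 0: changing M[0][1] by delta changes det by delta * cofactor(0,1).
Cofactor C_01 = (-1)^(0+1) * minor(0,1) = 0
Entry delta = -5 - -2 = -3
Det delta = -3 * 0 = 0
New det = 16 + 0 = 16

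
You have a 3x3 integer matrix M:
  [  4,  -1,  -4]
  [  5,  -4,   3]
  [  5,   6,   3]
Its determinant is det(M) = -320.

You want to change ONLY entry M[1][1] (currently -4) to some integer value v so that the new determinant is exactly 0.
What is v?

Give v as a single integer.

det is linear in entry M[1][1]: det = old_det + (v - -4) * C_11
Cofactor C_11 = 32
Want det = 0: -320 + (v - -4) * 32 = 0
  (v - -4) = 320 / 32 = 10
  v = -4 + (10) = 6

Answer: 6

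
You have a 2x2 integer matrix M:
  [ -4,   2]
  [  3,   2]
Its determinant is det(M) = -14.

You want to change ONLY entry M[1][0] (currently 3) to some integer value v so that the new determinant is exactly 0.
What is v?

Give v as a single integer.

Answer: -4

Derivation:
det is linear in entry M[1][0]: det = old_det + (v - 3) * C_10
Cofactor C_10 = -2
Want det = 0: -14 + (v - 3) * -2 = 0
  (v - 3) = 14 / -2 = -7
  v = 3 + (-7) = -4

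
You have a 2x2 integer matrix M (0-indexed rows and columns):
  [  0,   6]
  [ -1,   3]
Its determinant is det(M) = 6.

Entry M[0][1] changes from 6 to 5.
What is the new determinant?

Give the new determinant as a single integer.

det is linear in row 0: changing M[0][1] by delta changes det by delta * cofactor(0,1).
Cofactor C_01 = (-1)^(0+1) * minor(0,1) = 1
Entry delta = 5 - 6 = -1
Det delta = -1 * 1 = -1
New det = 6 + -1 = 5

Answer: 5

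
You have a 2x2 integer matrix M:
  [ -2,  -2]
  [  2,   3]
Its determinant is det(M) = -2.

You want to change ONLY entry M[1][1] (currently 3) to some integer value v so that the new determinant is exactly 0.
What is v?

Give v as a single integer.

Answer: 2

Derivation:
det is linear in entry M[1][1]: det = old_det + (v - 3) * C_11
Cofactor C_11 = -2
Want det = 0: -2 + (v - 3) * -2 = 0
  (v - 3) = 2 / -2 = -1
  v = 3 + (-1) = 2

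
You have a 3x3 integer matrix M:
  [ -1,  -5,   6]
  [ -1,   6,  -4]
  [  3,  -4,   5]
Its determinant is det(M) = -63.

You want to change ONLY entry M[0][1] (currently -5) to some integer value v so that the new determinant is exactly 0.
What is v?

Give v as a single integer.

Answer: -14

Derivation:
det is linear in entry M[0][1]: det = old_det + (v - -5) * C_01
Cofactor C_01 = -7
Want det = 0: -63 + (v - -5) * -7 = 0
  (v - -5) = 63 / -7 = -9
  v = -5 + (-9) = -14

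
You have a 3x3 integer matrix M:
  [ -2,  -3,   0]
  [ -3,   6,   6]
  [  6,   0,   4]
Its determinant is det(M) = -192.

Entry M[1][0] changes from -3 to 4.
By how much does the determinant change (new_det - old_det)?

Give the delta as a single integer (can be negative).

Cofactor C_10 = 12
Entry delta = 4 - -3 = 7
Det delta = entry_delta * cofactor = 7 * 12 = 84

Answer: 84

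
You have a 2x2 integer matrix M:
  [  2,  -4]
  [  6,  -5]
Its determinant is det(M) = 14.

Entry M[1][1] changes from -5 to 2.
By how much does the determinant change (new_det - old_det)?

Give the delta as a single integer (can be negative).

Cofactor C_11 = 2
Entry delta = 2 - -5 = 7
Det delta = entry_delta * cofactor = 7 * 2 = 14

Answer: 14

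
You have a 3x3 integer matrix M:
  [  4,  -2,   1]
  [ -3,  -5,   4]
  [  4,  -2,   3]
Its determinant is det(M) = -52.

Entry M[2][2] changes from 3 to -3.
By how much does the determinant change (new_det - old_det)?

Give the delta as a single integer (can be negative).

Answer: 156

Derivation:
Cofactor C_22 = -26
Entry delta = -3 - 3 = -6
Det delta = entry_delta * cofactor = -6 * -26 = 156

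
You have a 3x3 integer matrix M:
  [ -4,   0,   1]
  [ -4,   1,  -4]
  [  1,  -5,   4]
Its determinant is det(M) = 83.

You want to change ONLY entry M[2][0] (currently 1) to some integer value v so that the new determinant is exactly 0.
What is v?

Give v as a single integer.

Answer: 84

Derivation:
det is linear in entry M[2][0]: det = old_det + (v - 1) * C_20
Cofactor C_20 = -1
Want det = 0: 83 + (v - 1) * -1 = 0
  (v - 1) = -83 / -1 = 83
  v = 1 + (83) = 84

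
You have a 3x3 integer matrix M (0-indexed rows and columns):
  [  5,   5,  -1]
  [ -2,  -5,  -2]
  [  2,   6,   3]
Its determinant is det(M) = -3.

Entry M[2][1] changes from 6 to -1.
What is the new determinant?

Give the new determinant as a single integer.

Answer: -87

Derivation:
det is linear in row 2: changing M[2][1] by delta changes det by delta * cofactor(2,1).
Cofactor C_21 = (-1)^(2+1) * minor(2,1) = 12
Entry delta = -1 - 6 = -7
Det delta = -7 * 12 = -84
New det = -3 + -84 = -87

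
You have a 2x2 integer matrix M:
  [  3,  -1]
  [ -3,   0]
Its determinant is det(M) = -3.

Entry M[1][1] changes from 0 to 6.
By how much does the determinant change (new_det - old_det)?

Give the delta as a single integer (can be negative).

Answer: 18

Derivation:
Cofactor C_11 = 3
Entry delta = 6 - 0 = 6
Det delta = entry_delta * cofactor = 6 * 3 = 18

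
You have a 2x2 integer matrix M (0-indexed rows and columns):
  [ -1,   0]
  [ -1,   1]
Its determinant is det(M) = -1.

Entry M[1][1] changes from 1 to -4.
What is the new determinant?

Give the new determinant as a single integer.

det is linear in row 1: changing M[1][1] by delta changes det by delta * cofactor(1,1).
Cofactor C_11 = (-1)^(1+1) * minor(1,1) = -1
Entry delta = -4 - 1 = -5
Det delta = -5 * -1 = 5
New det = -1 + 5 = 4

Answer: 4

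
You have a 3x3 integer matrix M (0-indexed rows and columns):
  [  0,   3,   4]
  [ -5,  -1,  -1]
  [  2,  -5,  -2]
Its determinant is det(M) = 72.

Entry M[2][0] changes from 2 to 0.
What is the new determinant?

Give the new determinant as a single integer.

det is linear in row 2: changing M[2][0] by delta changes det by delta * cofactor(2,0).
Cofactor C_20 = (-1)^(2+0) * minor(2,0) = 1
Entry delta = 0 - 2 = -2
Det delta = -2 * 1 = -2
New det = 72 + -2 = 70

Answer: 70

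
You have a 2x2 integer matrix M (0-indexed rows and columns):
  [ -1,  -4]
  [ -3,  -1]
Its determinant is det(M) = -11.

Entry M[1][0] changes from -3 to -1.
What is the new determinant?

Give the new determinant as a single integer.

det is linear in row 1: changing M[1][0] by delta changes det by delta * cofactor(1,0).
Cofactor C_10 = (-1)^(1+0) * minor(1,0) = 4
Entry delta = -1 - -3 = 2
Det delta = 2 * 4 = 8
New det = -11 + 8 = -3

Answer: -3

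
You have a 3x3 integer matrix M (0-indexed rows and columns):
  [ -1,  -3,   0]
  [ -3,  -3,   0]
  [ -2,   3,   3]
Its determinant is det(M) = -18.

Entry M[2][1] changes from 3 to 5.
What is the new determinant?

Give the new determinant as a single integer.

det is linear in row 2: changing M[2][1] by delta changes det by delta * cofactor(2,1).
Cofactor C_21 = (-1)^(2+1) * minor(2,1) = 0
Entry delta = 5 - 3 = 2
Det delta = 2 * 0 = 0
New det = -18 + 0 = -18

Answer: -18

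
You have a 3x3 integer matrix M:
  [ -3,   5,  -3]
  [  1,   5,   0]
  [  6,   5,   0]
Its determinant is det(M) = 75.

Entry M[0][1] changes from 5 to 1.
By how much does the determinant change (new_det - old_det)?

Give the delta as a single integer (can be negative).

Cofactor C_01 = 0
Entry delta = 1 - 5 = -4
Det delta = entry_delta * cofactor = -4 * 0 = 0

Answer: 0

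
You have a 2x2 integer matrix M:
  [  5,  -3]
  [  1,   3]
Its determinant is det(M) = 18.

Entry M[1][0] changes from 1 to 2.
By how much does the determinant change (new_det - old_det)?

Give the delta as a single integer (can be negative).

Cofactor C_10 = 3
Entry delta = 2 - 1 = 1
Det delta = entry_delta * cofactor = 1 * 3 = 3

Answer: 3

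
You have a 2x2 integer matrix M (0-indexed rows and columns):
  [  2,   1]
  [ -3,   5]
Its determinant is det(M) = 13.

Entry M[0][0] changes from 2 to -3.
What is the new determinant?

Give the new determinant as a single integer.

det is linear in row 0: changing M[0][0] by delta changes det by delta * cofactor(0,0).
Cofactor C_00 = (-1)^(0+0) * minor(0,0) = 5
Entry delta = -3 - 2 = -5
Det delta = -5 * 5 = -25
New det = 13 + -25 = -12

Answer: -12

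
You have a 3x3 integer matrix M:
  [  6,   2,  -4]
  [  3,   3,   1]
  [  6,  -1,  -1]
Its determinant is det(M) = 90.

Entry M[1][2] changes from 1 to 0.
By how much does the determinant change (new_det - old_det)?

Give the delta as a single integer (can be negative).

Cofactor C_12 = 18
Entry delta = 0 - 1 = -1
Det delta = entry_delta * cofactor = -1 * 18 = -18

Answer: -18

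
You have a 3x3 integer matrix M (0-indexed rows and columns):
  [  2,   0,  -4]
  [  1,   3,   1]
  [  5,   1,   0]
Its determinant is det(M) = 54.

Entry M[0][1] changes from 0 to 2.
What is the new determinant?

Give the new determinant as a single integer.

det is linear in row 0: changing M[0][1] by delta changes det by delta * cofactor(0,1).
Cofactor C_01 = (-1)^(0+1) * minor(0,1) = 5
Entry delta = 2 - 0 = 2
Det delta = 2 * 5 = 10
New det = 54 + 10 = 64

Answer: 64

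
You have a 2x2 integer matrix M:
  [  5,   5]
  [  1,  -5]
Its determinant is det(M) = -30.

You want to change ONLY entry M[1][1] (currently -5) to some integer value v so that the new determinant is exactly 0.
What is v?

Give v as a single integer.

det is linear in entry M[1][1]: det = old_det + (v - -5) * C_11
Cofactor C_11 = 5
Want det = 0: -30 + (v - -5) * 5 = 0
  (v - -5) = 30 / 5 = 6
  v = -5 + (6) = 1

Answer: 1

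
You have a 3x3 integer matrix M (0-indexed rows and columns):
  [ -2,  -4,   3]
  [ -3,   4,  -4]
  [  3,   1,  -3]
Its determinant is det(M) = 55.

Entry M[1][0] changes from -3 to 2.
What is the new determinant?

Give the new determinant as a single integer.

det is linear in row 1: changing M[1][0] by delta changes det by delta * cofactor(1,0).
Cofactor C_10 = (-1)^(1+0) * minor(1,0) = -9
Entry delta = 2 - -3 = 5
Det delta = 5 * -9 = -45
New det = 55 + -45 = 10

Answer: 10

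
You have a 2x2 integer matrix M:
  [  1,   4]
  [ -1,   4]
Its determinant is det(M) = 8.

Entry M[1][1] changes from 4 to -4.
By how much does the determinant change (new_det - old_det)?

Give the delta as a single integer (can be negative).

Answer: -8

Derivation:
Cofactor C_11 = 1
Entry delta = -4 - 4 = -8
Det delta = entry_delta * cofactor = -8 * 1 = -8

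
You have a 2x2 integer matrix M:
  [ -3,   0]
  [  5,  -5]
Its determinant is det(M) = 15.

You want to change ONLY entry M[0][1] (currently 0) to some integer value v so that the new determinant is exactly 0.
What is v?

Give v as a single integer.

det is linear in entry M[0][1]: det = old_det + (v - 0) * C_01
Cofactor C_01 = -5
Want det = 0: 15 + (v - 0) * -5 = 0
  (v - 0) = -15 / -5 = 3
  v = 0 + (3) = 3

Answer: 3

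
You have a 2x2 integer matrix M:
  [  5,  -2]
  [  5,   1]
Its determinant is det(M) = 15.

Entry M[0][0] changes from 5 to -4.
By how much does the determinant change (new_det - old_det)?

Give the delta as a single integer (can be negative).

Answer: -9

Derivation:
Cofactor C_00 = 1
Entry delta = -4 - 5 = -9
Det delta = entry_delta * cofactor = -9 * 1 = -9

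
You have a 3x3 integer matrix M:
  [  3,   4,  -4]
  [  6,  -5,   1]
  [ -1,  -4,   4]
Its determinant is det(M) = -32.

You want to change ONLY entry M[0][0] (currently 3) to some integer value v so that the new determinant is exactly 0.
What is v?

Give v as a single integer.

Answer: 1

Derivation:
det is linear in entry M[0][0]: det = old_det + (v - 3) * C_00
Cofactor C_00 = -16
Want det = 0: -32 + (v - 3) * -16 = 0
  (v - 3) = 32 / -16 = -2
  v = 3 + (-2) = 1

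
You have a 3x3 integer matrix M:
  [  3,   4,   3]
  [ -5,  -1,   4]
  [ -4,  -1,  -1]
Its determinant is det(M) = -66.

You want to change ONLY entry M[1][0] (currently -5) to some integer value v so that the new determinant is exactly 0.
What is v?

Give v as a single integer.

Answer: 61

Derivation:
det is linear in entry M[1][0]: det = old_det + (v - -5) * C_10
Cofactor C_10 = 1
Want det = 0: -66 + (v - -5) * 1 = 0
  (v - -5) = 66 / 1 = 66
  v = -5 + (66) = 61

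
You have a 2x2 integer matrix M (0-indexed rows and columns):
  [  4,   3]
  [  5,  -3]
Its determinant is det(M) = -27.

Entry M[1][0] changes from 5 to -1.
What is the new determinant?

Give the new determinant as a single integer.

Answer: -9

Derivation:
det is linear in row 1: changing M[1][0] by delta changes det by delta * cofactor(1,0).
Cofactor C_10 = (-1)^(1+0) * minor(1,0) = -3
Entry delta = -1 - 5 = -6
Det delta = -6 * -3 = 18
New det = -27 + 18 = -9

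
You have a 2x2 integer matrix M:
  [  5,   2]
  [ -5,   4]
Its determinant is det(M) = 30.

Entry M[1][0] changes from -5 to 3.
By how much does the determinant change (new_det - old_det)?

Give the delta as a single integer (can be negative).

Answer: -16

Derivation:
Cofactor C_10 = -2
Entry delta = 3 - -5 = 8
Det delta = entry_delta * cofactor = 8 * -2 = -16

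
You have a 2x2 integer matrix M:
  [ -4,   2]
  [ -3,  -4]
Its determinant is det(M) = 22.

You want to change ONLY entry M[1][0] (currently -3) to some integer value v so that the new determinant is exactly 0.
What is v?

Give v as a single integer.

Answer: 8

Derivation:
det is linear in entry M[1][0]: det = old_det + (v - -3) * C_10
Cofactor C_10 = -2
Want det = 0: 22 + (v - -3) * -2 = 0
  (v - -3) = -22 / -2 = 11
  v = -3 + (11) = 8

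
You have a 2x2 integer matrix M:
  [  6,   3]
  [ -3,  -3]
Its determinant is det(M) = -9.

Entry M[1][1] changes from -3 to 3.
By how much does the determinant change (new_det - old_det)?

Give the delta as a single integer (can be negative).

Cofactor C_11 = 6
Entry delta = 3 - -3 = 6
Det delta = entry_delta * cofactor = 6 * 6 = 36

Answer: 36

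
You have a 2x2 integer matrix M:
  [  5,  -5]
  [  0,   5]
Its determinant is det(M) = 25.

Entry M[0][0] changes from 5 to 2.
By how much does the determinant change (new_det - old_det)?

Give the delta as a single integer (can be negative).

Answer: -15

Derivation:
Cofactor C_00 = 5
Entry delta = 2 - 5 = -3
Det delta = entry_delta * cofactor = -3 * 5 = -15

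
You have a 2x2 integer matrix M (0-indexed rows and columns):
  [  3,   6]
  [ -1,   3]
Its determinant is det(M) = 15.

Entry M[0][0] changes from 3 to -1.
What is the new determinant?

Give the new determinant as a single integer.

det is linear in row 0: changing M[0][0] by delta changes det by delta * cofactor(0,0).
Cofactor C_00 = (-1)^(0+0) * minor(0,0) = 3
Entry delta = -1 - 3 = -4
Det delta = -4 * 3 = -12
New det = 15 + -12 = 3

Answer: 3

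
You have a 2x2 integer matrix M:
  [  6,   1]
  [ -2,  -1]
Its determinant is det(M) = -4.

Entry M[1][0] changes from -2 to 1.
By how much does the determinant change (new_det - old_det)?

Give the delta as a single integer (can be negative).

Answer: -3

Derivation:
Cofactor C_10 = -1
Entry delta = 1 - -2 = 3
Det delta = entry_delta * cofactor = 3 * -1 = -3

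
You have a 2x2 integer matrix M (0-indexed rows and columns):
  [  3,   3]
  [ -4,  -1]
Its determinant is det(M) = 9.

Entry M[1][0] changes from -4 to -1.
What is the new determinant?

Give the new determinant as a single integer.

det is linear in row 1: changing M[1][0] by delta changes det by delta * cofactor(1,0).
Cofactor C_10 = (-1)^(1+0) * minor(1,0) = -3
Entry delta = -1 - -4 = 3
Det delta = 3 * -3 = -9
New det = 9 + -9 = 0

Answer: 0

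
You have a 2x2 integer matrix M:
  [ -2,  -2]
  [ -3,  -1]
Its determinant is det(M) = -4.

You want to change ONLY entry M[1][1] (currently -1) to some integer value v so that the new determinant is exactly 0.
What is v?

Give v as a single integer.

det is linear in entry M[1][1]: det = old_det + (v - -1) * C_11
Cofactor C_11 = -2
Want det = 0: -4 + (v - -1) * -2 = 0
  (v - -1) = 4 / -2 = -2
  v = -1 + (-2) = -3

Answer: -3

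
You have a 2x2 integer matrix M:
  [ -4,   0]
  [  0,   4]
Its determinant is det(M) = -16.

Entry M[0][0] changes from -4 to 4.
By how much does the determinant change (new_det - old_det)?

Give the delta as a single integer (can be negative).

Cofactor C_00 = 4
Entry delta = 4 - -4 = 8
Det delta = entry_delta * cofactor = 8 * 4 = 32

Answer: 32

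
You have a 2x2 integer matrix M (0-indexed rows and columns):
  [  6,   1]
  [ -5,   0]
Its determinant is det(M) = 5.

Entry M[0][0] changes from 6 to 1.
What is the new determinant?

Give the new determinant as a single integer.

Answer: 5

Derivation:
det is linear in row 0: changing M[0][0] by delta changes det by delta * cofactor(0,0).
Cofactor C_00 = (-1)^(0+0) * minor(0,0) = 0
Entry delta = 1 - 6 = -5
Det delta = -5 * 0 = 0
New det = 5 + 0 = 5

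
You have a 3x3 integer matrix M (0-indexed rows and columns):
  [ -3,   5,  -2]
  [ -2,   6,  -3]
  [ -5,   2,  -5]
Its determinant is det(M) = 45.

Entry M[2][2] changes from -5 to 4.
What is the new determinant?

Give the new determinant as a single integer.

det is linear in row 2: changing M[2][2] by delta changes det by delta * cofactor(2,2).
Cofactor C_22 = (-1)^(2+2) * minor(2,2) = -8
Entry delta = 4 - -5 = 9
Det delta = 9 * -8 = -72
New det = 45 + -72 = -27

Answer: -27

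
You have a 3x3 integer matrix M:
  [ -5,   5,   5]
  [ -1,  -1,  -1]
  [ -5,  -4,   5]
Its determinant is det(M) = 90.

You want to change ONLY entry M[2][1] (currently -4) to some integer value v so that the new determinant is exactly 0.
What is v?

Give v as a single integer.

Answer: 5

Derivation:
det is linear in entry M[2][1]: det = old_det + (v - -4) * C_21
Cofactor C_21 = -10
Want det = 0: 90 + (v - -4) * -10 = 0
  (v - -4) = -90 / -10 = 9
  v = -4 + (9) = 5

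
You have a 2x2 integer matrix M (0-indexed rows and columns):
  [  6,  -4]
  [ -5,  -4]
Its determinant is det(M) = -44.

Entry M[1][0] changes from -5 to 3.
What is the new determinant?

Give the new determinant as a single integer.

det is linear in row 1: changing M[1][0] by delta changes det by delta * cofactor(1,0).
Cofactor C_10 = (-1)^(1+0) * minor(1,0) = 4
Entry delta = 3 - -5 = 8
Det delta = 8 * 4 = 32
New det = -44 + 32 = -12

Answer: -12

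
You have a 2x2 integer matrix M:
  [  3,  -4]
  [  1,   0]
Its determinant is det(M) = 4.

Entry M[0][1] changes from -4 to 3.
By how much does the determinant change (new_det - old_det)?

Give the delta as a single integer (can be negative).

Cofactor C_01 = -1
Entry delta = 3 - -4 = 7
Det delta = entry_delta * cofactor = 7 * -1 = -7

Answer: -7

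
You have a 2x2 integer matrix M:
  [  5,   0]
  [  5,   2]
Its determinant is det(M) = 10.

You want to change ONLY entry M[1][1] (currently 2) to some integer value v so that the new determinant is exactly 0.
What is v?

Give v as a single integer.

det is linear in entry M[1][1]: det = old_det + (v - 2) * C_11
Cofactor C_11 = 5
Want det = 0: 10 + (v - 2) * 5 = 0
  (v - 2) = -10 / 5 = -2
  v = 2 + (-2) = 0

Answer: 0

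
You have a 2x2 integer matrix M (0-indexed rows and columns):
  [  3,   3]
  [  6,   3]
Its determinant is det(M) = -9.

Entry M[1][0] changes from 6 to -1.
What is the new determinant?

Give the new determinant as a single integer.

det is linear in row 1: changing M[1][0] by delta changes det by delta * cofactor(1,0).
Cofactor C_10 = (-1)^(1+0) * minor(1,0) = -3
Entry delta = -1 - 6 = -7
Det delta = -7 * -3 = 21
New det = -9 + 21 = 12

Answer: 12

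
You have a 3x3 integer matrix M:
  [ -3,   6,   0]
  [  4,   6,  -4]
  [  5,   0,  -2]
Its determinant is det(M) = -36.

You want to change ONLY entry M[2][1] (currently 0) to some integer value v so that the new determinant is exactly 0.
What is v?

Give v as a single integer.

Answer: -3

Derivation:
det is linear in entry M[2][1]: det = old_det + (v - 0) * C_21
Cofactor C_21 = -12
Want det = 0: -36 + (v - 0) * -12 = 0
  (v - 0) = 36 / -12 = -3
  v = 0 + (-3) = -3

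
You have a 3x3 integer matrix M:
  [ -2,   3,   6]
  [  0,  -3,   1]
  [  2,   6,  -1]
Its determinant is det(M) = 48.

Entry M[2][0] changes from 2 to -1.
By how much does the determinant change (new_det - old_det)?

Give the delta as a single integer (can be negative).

Answer: -63

Derivation:
Cofactor C_20 = 21
Entry delta = -1 - 2 = -3
Det delta = entry_delta * cofactor = -3 * 21 = -63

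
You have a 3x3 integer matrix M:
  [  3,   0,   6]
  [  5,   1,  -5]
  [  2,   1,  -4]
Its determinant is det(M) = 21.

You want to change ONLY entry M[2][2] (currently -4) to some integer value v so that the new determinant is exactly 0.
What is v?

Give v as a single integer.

det is linear in entry M[2][2]: det = old_det + (v - -4) * C_22
Cofactor C_22 = 3
Want det = 0: 21 + (v - -4) * 3 = 0
  (v - -4) = -21 / 3 = -7
  v = -4 + (-7) = -11

Answer: -11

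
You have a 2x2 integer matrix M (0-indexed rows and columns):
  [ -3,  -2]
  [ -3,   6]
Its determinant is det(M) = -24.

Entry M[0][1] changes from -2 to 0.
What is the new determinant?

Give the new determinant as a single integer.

det is linear in row 0: changing M[0][1] by delta changes det by delta * cofactor(0,1).
Cofactor C_01 = (-1)^(0+1) * minor(0,1) = 3
Entry delta = 0 - -2 = 2
Det delta = 2 * 3 = 6
New det = -24 + 6 = -18

Answer: -18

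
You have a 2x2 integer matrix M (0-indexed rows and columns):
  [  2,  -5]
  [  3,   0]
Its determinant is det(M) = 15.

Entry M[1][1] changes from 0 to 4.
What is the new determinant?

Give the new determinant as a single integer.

det is linear in row 1: changing M[1][1] by delta changes det by delta * cofactor(1,1).
Cofactor C_11 = (-1)^(1+1) * minor(1,1) = 2
Entry delta = 4 - 0 = 4
Det delta = 4 * 2 = 8
New det = 15 + 8 = 23

Answer: 23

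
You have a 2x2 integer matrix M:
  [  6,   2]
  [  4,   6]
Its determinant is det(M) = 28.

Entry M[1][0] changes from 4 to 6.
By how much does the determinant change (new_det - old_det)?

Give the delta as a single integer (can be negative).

Cofactor C_10 = -2
Entry delta = 6 - 4 = 2
Det delta = entry_delta * cofactor = 2 * -2 = -4

Answer: -4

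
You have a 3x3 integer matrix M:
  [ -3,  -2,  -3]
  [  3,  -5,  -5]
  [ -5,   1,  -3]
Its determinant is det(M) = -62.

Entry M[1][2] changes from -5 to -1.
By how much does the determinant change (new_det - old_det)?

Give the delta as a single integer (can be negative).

Answer: 52

Derivation:
Cofactor C_12 = 13
Entry delta = -1 - -5 = 4
Det delta = entry_delta * cofactor = 4 * 13 = 52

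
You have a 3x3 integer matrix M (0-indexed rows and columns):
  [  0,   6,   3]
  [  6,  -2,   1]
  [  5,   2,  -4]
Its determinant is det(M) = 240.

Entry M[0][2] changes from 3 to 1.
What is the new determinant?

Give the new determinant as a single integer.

det is linear in row 0: changing M[0][2] by delta changes det by delta * cofactor(0,2).
Cofactor C_02 = (-1)^(0+2) * minor(0,2) = 22
Entry delta = 1 - 3 = -2
Det delta = -2 * 22 = -44
New det = 240 + -44 = 196

Answer: 196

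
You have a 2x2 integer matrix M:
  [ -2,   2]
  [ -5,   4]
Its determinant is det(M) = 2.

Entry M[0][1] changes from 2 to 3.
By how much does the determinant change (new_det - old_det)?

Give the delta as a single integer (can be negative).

Answer: 5

Derivation:
Cofactor C_01 = 5
Entry delta = 3 - 2 = 1
Det delta = entry_delta * cofactor = 1 * 5 = 5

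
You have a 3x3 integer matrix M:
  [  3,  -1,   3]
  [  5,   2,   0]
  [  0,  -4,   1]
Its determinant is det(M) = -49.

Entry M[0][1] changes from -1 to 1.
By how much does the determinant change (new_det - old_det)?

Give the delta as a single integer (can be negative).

Cofactor C_01 = -5
Entry delta = 1 - -1 = 2
Det delta = entry_delta * cofactor = 2 * -5 = -10

Answer: -10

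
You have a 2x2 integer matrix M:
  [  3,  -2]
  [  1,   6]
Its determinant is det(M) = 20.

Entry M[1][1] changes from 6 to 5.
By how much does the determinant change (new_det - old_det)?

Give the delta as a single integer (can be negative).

Answer: -3

Derivation:
Cofactor C_11 = 3
Entry delta = 5 - 6 = -1
Det delta = entry_delta * cofactor = -1 * 3 = -3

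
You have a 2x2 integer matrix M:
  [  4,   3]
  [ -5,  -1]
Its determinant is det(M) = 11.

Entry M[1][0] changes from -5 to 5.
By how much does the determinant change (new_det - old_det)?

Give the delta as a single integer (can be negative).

Answer: -30

Derivation:
Cofactor C_10 = -3
Entry delta = 5 - -5 = 10
Det delta = entry_delta * cofactor = 10 * -3 = -30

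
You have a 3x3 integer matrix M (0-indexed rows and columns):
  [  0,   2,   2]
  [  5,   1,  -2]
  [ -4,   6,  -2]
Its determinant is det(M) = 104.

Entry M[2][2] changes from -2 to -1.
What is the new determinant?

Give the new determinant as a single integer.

det is linear in row 2: changing M[2][2] by delta changes det by delta * cofactor(2,2).
Cofactor C_22 = (-1)^(2+2) * minor(2,2) = -10
Entry delta = -1 - -2 = 1
Det delta = 1 * -10 = -10
New det = 104 + -10 = 94

Answer: 94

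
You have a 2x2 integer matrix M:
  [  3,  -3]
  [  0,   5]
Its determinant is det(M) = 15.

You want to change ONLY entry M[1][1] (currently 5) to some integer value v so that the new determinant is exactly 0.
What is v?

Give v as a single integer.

Answer: 0

Derivation:
det is linear in entry M[1][1]: det = old_det + (v - 5) * C_11
Cofactor C_11 = 3
Want det = 0: 15 + (v - 5) * 3 = 0
  (v - 5) = -15 / 3 = -5
  v = 5 + (-5) = 0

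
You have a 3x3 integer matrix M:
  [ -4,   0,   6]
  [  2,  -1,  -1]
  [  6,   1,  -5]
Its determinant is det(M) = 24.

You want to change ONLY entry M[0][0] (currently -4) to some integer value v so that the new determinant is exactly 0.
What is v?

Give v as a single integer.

Answer: -8

Derivation:
det is linear in entry M[0][0]: det = old_det + (v - -4) * C_00
Cofactor C_00 = 6
Want det = 0: 24 + (v - -4) * 6 = 0
  (v - -4) = -24 / 6 = -4
  v = -4 + (-4) = -8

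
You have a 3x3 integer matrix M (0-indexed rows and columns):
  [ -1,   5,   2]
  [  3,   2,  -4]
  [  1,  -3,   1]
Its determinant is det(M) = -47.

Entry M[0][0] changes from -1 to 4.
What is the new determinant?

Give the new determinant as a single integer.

det is linear in row 0: changing M[0][0] by delta changes det by delta * cofactor(0,0).
Cofactor C_00 = (-1)^(0+0) * minor(0,0) = -10
Entry delta = 4 - -1 = 5
Det delta = 5 * -10 = -50
New det = -47 + -50 = -97

Answer: -97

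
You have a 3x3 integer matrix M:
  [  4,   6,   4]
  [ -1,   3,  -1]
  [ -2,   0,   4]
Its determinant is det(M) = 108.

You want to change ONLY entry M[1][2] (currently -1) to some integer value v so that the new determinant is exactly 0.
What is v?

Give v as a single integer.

Answer: 8

Derivation:
det is linear in entry M[1][2]: det = old_det + (v - -1) * C_12
Cofactor C_12 = -12
Want det = 0: 108 + (v - -1) * -12 = 0
  (v - -1) = -108 / -12 = 9
  v = -1 + (9) = 8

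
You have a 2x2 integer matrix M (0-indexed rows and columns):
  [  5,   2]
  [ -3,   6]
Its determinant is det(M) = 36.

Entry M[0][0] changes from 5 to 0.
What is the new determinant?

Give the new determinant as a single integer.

Answer: 6

Derivation:
det is linear in row 0: changing M[0][0] by delta changes det by delta * cofactor(0,0).
Cofactor C_00 = (-1)^(0+0) * minor(0,0) = 6
Entry delta = 0 - 5 = -5
Det delta = -5 * 6 = -30
New det = 36 + -30 = 6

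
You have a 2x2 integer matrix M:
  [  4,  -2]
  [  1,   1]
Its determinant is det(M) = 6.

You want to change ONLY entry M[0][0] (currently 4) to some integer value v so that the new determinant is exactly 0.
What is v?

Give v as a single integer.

det is linear in entry M[0][0]: det = old_det + (v - 4) * C_00
Cofactor C_00 = 1
Want det = 0: 6 + (v - 4) * 1 = 0
  (v - 4) = -6 / 1 = -6
  v = 4 + (-6) = -2

Answer: -2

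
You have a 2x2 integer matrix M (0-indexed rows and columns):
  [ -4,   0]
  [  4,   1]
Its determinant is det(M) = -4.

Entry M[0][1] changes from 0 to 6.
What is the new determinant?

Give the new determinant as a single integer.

det is linear in row 0: changing M[0][1] by delta changes det by delta * cofactor(0,1).
Cofactor C_01 = (-1)^(0+1) * minor(0,1) = -4
Entry delta = 6 - 0 = 6
Det delta = 6 * -4 = -24
New det = -4 + -24 = -28

Answer: -28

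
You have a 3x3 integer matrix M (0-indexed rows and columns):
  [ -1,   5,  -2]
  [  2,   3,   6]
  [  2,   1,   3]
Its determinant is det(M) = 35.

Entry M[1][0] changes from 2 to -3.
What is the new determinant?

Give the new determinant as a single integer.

det is linear in row 1: changing M[1][0] by delta changes det by delta * cofactor(1,0).
Cofactor C_10 = (-1)^(1+0) * minor(1,0) = -17
Entry delta = -3 - 2 = -5
Det delta = -5 * -17 = 85
New det = 35 + 85 = 120

Answer: 120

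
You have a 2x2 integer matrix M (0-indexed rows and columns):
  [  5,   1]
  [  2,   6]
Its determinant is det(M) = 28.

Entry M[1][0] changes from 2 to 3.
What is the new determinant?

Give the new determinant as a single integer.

Answer: 27

Derivation:
det is linear in row 1: changing M[1][0] by delta changes det by delta * cofactor(1,0).
Cofactor C_10 = (-1)^(1+0) * minor(1,0) = -1
Entry delta = 3 - 2 = 1
Det delta = 1 * -1 = -1
New det = 28 + -1 = 27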